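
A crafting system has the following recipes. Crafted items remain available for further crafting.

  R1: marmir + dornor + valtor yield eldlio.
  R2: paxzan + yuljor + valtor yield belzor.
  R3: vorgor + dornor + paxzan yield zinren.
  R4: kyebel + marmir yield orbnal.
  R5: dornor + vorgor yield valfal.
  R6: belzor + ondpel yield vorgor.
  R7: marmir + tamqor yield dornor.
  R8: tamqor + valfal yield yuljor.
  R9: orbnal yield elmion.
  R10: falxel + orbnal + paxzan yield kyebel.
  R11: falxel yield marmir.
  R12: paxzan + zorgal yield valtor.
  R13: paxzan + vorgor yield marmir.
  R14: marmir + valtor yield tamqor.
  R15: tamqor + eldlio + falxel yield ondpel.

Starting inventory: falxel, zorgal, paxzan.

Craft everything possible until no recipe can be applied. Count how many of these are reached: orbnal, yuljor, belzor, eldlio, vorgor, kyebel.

1

Using R12, paxzan and zorgal make valtor.
falxel → marmir (R11).
marmir + valtor → tamqor (R14).
Using R7, marmir and tamqor make dornor.
marmir + dornor + valtor → eldlio (R1).
orbnal would need kyebel and marmir (R4), but kyebel is never obtained.
yuljor would need tamqor and valfal (R8), but valfal is never obtained.
belzor would need paxzan, yuljor, and valtor (R2), but yuljor is never obtained.
eldlio: reached.
vorgor would need belzor and ondpel (R6), but belzor is never obtained.
kyebel would need falxel, orbnal, and paxzan (R10), but orbnal is never obtained.
Reached: eldlio — 1 of the 6.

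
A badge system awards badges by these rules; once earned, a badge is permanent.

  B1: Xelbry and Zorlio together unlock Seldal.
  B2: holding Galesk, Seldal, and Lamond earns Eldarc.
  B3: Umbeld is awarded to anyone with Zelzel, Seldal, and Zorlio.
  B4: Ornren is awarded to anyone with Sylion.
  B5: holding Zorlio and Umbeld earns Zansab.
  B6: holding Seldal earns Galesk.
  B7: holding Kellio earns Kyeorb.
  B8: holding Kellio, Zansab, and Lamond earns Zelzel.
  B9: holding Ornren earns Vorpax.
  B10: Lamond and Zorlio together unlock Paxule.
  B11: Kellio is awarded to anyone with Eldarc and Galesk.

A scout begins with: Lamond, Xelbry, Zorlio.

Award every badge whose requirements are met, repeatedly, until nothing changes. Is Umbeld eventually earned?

No

Umbeld would need Zelzel, Seldal, and Zorlio (B3), but Zelzel is never earned.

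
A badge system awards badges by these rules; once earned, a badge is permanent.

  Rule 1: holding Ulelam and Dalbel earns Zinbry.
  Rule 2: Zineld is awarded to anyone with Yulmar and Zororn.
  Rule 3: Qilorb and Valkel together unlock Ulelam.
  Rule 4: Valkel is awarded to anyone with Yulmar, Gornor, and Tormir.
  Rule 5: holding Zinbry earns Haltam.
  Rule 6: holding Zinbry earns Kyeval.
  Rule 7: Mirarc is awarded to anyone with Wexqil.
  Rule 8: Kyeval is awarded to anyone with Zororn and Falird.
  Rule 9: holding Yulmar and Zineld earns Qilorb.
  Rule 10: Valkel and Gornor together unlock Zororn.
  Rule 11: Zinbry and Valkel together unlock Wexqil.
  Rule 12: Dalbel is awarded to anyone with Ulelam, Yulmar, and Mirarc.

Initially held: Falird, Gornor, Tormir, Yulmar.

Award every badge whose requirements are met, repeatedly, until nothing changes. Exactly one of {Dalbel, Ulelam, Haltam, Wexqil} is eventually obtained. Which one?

With Yulmar, Gornor, and Tormir, Valkel is earned (Rule 4).
With Valkel and Gornor, Zororn is earned (Rule 10).
With Yulmar and Zororn, Zineld is earned (Rule 2).
With Yulmar and Zineld, Qilorb is earned (Rule 9).
With Qilorb and Valkel, Ulelam is earned (Rule 3).
Wexqil would need Zinbry and Valkel (Rule 11), but Zinbry is never earned. Dalbel would need Ulelam, Yulmar, and Mirarc (Rule 12), but Mirarc is never earned. Haltam would need Zinbry (Rule 5), but Zinbry is never earned.

Ulelam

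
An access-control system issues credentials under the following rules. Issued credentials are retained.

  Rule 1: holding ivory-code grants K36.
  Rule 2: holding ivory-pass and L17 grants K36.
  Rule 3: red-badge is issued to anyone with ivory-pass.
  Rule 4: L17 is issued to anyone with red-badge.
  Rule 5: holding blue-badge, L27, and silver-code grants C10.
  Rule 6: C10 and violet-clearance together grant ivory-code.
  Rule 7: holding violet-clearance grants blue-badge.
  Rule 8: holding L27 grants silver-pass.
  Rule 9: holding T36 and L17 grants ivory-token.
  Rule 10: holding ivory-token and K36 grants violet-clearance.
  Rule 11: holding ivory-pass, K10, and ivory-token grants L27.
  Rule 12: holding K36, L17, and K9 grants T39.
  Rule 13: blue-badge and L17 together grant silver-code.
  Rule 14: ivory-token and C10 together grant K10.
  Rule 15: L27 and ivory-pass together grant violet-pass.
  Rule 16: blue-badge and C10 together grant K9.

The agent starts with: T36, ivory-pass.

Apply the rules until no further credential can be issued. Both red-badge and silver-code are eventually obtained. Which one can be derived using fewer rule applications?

red-badge: Holding ivory-pass grants red-badge (Rule 3). [1 rule application]
silver-code: Holding ivory-pass grants red-badge (Rule 3). Holding red-badge grants L17 (Rule 4). Holding ivory-pass and L17 grants K36 (Rule 2). Holding T36 and L17 grants ivory-token (Rule 9). Holding ivory-token and K36 grants violet-clearance (Rule 10). Holding violet-clearance grants blue-badge (Rule 7). Holding blue-badge and L17 grants silver-code (Rule 13). [7 rule applications]
red-badge needs fewer.

red-badge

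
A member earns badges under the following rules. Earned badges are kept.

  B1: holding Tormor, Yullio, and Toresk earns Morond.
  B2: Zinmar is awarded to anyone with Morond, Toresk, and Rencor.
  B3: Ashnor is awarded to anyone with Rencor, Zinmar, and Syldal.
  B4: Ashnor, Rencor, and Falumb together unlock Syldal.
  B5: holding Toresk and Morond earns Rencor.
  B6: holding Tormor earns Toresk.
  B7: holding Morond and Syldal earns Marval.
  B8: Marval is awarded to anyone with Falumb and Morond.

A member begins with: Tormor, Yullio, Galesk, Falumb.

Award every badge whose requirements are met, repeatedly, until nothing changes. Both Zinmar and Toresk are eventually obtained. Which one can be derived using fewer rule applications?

Toresk

Toresk: With Tormor, Toresk is earned (B6). [1 rule application]
Zinmar: With Tormor, Toresk is earned (B6). With Tormor, Yullio, and Toresk, Morond is earned (B1). With Toresk and Morond, Rencor is earned (B5). With Morond, Toresk, and Rencor, Zinmar is earned (B2). [4 rule applications]
Toresk needs fewer.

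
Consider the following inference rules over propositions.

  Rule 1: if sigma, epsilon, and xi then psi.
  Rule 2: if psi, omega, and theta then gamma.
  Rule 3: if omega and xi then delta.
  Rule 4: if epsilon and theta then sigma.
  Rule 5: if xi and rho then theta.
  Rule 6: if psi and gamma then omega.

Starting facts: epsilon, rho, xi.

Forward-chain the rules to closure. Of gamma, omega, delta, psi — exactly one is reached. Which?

psi

From xi and rho, Rule 5 gives theta.
From epsilon and theta, Rule 4 gives sigma.
From sigma, epsilon, and xi, Rule 1 gives psi.
delta would need omega and xi (Rule 3), but omega is never established. omega would need psi and gamma (Rule 6), but gamma is never established. gamma would need psi, omega, and theta (Rule 2), but omega is never established.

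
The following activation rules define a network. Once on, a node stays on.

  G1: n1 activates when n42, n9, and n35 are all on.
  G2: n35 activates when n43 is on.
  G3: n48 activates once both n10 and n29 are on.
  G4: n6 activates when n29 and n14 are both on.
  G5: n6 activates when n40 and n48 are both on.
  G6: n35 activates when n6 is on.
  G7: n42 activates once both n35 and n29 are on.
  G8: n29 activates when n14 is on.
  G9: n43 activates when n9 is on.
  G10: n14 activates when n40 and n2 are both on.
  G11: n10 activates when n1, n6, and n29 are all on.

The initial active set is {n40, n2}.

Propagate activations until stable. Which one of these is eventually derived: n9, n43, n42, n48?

n42

G10: n40 and n2 on → n14 on.
G8: n14 on → n29 on.
n29 and n14 are on, so n6 activates (G4).
G6: n6 on → n35 on.
n35 and n29 are on, so n42 activates (G7).
n48 would need n10 and n29 (G3), but n10 never turns on. n43 would need n9 (G9), but n9 never turns on. No rule produces n9, and it is not given.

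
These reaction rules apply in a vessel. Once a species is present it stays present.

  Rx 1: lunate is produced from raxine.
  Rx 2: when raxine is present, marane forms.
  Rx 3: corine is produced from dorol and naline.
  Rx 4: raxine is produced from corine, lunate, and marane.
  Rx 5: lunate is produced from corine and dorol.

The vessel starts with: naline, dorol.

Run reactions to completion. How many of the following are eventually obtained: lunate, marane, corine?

dorol and naline present → corine forms (Rx 3).
corine and dorol present → lunate forms (Rx 5).
lunate: reached.
marane would need raxine (Rx 2), but raxine never forms.
corine: reached.
Reached: lunate and corine — 2 of the 3.

2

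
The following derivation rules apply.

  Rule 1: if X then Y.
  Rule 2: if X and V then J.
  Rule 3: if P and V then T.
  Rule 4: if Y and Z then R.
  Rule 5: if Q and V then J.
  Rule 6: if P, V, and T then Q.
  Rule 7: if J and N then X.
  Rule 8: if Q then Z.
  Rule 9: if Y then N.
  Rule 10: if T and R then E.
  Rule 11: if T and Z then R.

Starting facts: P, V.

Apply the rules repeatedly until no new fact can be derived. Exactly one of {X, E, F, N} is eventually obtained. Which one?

E

P and V hold, so T follows (Rule 3).
P, V, and T hold, so Q follows (Rule 6).
Q holds, so Z follows (Rule 8).
From T and Z, Rule 11 gives R.
From T and R, Rule 10 gives E.
X would need J and N (Rule 7), but N is never established. N would need Y (Rule 9), but Y is never established. No rule produces F, and it is not given.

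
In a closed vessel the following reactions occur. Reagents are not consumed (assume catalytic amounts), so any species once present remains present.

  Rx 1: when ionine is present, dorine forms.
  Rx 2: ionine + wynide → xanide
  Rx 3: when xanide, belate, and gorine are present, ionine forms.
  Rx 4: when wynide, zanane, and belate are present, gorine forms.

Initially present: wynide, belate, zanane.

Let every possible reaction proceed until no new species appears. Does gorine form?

wynide, zanane, and belate present → gorine forms (Rx 4).

Yes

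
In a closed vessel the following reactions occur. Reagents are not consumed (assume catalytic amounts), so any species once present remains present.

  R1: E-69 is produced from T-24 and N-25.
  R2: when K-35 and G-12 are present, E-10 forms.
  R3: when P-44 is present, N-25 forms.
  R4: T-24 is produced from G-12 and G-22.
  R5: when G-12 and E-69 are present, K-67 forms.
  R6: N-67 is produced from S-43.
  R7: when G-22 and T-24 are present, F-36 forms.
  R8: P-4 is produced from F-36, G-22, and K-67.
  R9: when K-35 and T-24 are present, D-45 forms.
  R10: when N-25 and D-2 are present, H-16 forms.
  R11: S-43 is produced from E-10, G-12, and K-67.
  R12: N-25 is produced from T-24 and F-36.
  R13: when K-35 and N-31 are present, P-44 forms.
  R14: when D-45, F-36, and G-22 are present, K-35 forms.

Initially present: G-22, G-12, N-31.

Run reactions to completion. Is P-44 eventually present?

No

P-44 would need K-35 and N-31 (R13), but K-35 never forms.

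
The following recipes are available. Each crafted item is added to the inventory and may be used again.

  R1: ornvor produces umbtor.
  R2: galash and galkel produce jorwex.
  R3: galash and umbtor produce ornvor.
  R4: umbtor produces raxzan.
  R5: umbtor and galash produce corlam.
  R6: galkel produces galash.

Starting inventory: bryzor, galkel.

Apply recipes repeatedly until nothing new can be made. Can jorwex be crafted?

Yes

galkel → galash (R6).
Using R2, galash and galkel make jorwex.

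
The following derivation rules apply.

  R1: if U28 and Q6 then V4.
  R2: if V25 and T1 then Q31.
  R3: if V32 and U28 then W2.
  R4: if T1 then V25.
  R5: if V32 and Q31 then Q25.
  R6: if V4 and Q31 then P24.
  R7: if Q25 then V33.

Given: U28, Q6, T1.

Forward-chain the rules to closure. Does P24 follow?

Yes

From T1, R4 gives V25.
U28 and Q6 hold, so V4 follows (R1).
V25 and T1 hold, so Q31 follows (R2).
V4 and Q31 hold, so P24 follows (R6).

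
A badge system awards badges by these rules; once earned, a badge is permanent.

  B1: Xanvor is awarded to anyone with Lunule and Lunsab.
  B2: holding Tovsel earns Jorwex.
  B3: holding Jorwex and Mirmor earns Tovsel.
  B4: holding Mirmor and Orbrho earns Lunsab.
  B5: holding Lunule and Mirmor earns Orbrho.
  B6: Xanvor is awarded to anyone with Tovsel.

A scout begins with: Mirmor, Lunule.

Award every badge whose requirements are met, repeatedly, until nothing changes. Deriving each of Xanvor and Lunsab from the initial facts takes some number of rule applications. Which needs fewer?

Lunsab: With Lunule and Mirmor, Orbrho is earned (B5). With Mirmor and Orbrho, Lunsab is earned (B4). [2 rule applications]
Xanvor: With Lunule and Mirmor, Orbrho is earned (B5). With Mirmor and Orbrho, Lunsab is earned (B4). With Lunule and Lunsab, Xanvor is earned (B1). [3 rule applications]
Lunsab needs fewer.

Lunsab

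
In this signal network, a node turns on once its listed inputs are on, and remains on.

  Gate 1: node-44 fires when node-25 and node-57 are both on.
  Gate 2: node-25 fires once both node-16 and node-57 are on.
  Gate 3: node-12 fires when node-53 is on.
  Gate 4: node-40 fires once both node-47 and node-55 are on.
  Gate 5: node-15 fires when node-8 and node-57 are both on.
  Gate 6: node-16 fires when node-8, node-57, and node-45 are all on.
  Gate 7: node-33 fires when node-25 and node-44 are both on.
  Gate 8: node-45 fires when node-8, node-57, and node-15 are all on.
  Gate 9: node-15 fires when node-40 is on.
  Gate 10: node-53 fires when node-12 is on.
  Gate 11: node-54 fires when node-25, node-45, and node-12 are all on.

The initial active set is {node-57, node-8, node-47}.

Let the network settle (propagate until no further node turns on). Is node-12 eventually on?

No

node-12 would need node-53 (Gate 3), but node-53 never turns on.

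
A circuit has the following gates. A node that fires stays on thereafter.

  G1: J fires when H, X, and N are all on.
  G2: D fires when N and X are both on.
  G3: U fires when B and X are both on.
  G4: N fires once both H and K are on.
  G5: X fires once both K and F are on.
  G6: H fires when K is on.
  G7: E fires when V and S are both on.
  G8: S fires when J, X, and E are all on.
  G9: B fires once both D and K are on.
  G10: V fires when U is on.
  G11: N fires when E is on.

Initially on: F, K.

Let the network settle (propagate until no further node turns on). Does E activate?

No

E would need V and S (G7), but S never turns on.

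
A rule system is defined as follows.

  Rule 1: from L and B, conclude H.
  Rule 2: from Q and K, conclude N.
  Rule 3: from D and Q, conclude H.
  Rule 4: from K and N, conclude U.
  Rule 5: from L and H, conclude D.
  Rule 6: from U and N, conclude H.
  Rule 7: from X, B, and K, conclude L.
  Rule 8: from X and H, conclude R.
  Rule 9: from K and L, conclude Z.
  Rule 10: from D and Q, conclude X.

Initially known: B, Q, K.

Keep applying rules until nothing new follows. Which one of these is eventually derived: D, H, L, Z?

H

Q and K hold, so N follows (Rule 2).
From K and N, Rule 4 gives U.
From U and N, Rule 6 gives H.
L would need X, B, and K (Rule 7), but X is never established. Z would need K and L (Rule 9), but L is never established. D would need L and H (Rule 5), but L is never established.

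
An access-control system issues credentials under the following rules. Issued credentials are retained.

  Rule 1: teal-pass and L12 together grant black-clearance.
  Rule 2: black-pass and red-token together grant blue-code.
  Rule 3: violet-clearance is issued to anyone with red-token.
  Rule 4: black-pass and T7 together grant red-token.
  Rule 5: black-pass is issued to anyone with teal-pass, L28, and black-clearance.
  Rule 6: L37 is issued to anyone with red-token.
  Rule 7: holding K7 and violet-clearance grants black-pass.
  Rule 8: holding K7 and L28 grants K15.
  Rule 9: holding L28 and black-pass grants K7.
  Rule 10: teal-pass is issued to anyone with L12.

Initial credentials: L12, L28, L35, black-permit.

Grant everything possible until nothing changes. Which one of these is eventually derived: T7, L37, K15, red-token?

Holding L12 grants teal-pass (Rule 10).
Holding teal-pass and L12 grants black-clearance (Rule 1).
Holding teal-pass, L28, and black-clearance grants black-pass (Rule 5).
Holding L28 and black-pass grants K7 (Rule 9).
Holding K7 and L28 grants K15 (Rule 8).
No rule produces T7, and it is not given. L37 would need red-token (Rule 6), but red-token is never granted. red-token would need black-pass and T7 (Rule 4), but T7 is never granted.

K15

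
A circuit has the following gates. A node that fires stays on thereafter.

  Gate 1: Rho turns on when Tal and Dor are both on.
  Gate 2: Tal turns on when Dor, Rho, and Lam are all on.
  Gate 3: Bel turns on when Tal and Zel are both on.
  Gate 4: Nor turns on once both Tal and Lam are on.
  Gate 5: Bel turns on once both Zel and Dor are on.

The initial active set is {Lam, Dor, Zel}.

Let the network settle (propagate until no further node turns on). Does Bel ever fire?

Yes

Gate 5: Zel and Dor on → Bel on.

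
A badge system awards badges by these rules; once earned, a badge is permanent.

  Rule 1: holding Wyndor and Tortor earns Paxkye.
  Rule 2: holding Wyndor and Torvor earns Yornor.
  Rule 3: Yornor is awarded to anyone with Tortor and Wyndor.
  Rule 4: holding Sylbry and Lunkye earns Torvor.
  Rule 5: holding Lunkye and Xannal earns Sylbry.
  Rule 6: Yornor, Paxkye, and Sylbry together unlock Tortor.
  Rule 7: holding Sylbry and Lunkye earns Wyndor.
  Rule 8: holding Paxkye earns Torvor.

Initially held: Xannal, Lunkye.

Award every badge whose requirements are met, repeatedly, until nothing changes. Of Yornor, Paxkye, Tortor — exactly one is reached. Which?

With Lunkye and Xannal, Sylbry is earned (Rule 5).
With Sylbry and Lunkye, Wyndor is earned (Rule 7).
With Sylbry and Lunkye, Torvor is earned (Rule 4).
With Wyndor and Torvor, Yornor is earned (Rule 2).
Tortor would need Yornor, Paxkye, and Sylbry (Rule 6), but Paxkye is never earned. Paxkye would need Wyndor and Tortor (Rule 1), but Tortor is never earned.

Yornor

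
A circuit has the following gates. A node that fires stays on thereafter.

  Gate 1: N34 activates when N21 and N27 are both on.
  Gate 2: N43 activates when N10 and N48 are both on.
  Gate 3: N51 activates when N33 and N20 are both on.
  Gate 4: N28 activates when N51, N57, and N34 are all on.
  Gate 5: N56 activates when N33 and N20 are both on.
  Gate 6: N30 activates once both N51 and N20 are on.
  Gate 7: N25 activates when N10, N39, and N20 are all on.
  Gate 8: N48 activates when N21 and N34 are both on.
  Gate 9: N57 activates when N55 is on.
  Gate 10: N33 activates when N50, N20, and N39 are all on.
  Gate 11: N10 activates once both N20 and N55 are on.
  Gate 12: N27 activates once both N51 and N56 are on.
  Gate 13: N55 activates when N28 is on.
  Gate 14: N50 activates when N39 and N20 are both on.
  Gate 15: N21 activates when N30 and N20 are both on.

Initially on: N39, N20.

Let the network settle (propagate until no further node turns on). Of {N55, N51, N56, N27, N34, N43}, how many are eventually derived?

Gate 14: N39 and N20 on → N50 on.
Gate 10: N50, N20, and N39 on → N33 on.
N33 and N20 are on, so N56 activates (Gate 5).
Gate 3: N33 and N20 on → N51 on.
N51 and N20 are on, so N30 activates (Gate 6).
N51 and N56 are on, so N27 activates (Gate 12).
N30 and N20 are on, so N21 activates (Gate 15).
N21 and N27 are on, so N34 activates (Gate 1).
N55 would need N28 (Gate 13), but N28 never turns on.
N51: reached.
N56: reached.
N27: reached.
N34: reached.
N43 would need N10 and N48 (Gate 2), but N10 never turns on.
Reached: N51, N56, N27, and N34 — 4 of the 6.

4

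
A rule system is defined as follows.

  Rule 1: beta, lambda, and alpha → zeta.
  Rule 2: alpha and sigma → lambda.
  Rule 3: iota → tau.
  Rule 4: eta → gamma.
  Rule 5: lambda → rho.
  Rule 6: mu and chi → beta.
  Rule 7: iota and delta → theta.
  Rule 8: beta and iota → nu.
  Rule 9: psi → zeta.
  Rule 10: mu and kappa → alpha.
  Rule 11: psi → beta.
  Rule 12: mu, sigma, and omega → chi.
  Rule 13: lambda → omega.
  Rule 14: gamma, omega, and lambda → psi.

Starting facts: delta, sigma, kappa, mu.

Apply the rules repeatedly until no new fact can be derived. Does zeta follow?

mu and kappa hold, so alpha follows (Rule 10).
alpha and sigma hold, so lambda follows (Rule 2).
From lambda, Rule 13 gives omega.
From mu, sigma, and omega, Rule 12 gives chi.
mu and chi hold, so beta follows (Rule 6).
beta, lambda, and alpha hold, so zeta follows (Rule 1).

Yes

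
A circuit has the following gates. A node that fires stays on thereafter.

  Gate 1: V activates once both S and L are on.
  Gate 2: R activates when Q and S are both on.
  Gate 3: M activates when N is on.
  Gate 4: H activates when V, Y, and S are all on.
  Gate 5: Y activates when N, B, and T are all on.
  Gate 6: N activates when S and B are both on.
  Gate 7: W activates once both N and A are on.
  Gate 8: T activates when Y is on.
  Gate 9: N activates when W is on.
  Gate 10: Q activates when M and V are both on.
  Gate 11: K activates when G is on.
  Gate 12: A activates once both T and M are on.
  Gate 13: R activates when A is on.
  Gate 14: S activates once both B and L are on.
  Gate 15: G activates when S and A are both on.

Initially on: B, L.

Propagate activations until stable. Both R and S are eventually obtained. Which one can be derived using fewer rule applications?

S: B and L are on, so S activates (Gate 14). [1 rule application]
R: Gate 14: B and L on → S on. Gate 6: S and B on → N on. S and L are on, so V activates (Gate 1). Gate 3: N on → M on. M and V are on, so Q activates (Gate 10). Gate 2: Q and S on → R on. [6 rule applications]
S needs fewer.

S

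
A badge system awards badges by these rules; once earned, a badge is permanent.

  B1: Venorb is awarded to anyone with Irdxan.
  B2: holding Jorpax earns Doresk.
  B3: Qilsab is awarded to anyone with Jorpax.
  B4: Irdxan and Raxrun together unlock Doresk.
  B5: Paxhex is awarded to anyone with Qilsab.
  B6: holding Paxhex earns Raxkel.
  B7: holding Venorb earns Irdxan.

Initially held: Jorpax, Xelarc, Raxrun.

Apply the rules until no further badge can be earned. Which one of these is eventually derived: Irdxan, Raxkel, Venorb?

With Jorpax, Qilsab is earned (B3).
With Qilsab, Paxhex is earned (B5).
With Paxhex, Raxkel is earned (B6).
Irdxan would need Venorb (B7), but Venorb is never earned. Venorb would need Irdxan (B1), but Irdxan is never earned.

Raxkel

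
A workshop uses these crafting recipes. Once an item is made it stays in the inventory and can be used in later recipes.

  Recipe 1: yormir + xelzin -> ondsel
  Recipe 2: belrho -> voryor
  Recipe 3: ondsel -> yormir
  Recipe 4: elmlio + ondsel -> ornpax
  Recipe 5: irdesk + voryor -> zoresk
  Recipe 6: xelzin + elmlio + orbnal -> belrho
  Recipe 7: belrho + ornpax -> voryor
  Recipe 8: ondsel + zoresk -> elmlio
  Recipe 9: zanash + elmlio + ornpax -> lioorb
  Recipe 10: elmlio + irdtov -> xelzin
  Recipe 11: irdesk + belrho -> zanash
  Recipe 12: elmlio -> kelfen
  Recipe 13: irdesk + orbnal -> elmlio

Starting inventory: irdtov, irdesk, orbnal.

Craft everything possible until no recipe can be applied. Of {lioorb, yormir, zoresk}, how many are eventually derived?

irdesk + orbnal -> elmlio (Recipe 13).
elmlio + irdtov -> xelzin (Recipe 10).
Using Recipe 6, xelzin, elmlio, and orbnal make belrho.
Using Recipe 2, belrho makes voryor.
Using Recipe 5, irdesk and voryor make zoresk.
lioorb would need zanash, elmlio, and ornpax (Recipe 9), but ornpax is never obtained.
yormir would need ondsel (Recipe 3), but ondsel is never obtained.
zoresk: reached.
Reached: zoresk — 1 of the 3.

1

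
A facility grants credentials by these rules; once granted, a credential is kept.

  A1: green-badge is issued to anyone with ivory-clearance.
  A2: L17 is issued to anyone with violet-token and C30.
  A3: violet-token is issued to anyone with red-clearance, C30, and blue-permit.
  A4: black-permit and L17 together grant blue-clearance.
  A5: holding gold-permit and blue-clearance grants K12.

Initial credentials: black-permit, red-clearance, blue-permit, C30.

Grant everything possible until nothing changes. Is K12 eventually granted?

K12 would need gold-permit and blue-clearance (A5), but gold-permit is never granted.

No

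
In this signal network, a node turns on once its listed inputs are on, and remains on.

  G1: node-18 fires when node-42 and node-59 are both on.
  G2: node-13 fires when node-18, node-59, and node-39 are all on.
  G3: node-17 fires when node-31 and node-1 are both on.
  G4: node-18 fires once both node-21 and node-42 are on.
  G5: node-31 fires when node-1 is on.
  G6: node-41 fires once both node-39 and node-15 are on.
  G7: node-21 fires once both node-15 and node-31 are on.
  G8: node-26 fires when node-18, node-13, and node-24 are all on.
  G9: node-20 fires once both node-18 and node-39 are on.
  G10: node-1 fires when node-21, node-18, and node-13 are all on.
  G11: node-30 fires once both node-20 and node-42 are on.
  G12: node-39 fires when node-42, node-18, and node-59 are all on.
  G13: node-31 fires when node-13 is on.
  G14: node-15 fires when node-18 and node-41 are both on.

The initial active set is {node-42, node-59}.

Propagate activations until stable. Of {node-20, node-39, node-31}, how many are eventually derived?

G1: node-42 and node-59 on → node-18 on.
G12: node-42, node-18, and node-59 on → node-39 on.
node-18, node-59, and node-39 are on, so node-13 fires (G2).
G9: node-18 and node-39 on → node-20 on.
node-13 is on, so node-31 fires (G13).
node-20: reached.
node-39: reached.
node-31: reached.
All 3 are reached.

3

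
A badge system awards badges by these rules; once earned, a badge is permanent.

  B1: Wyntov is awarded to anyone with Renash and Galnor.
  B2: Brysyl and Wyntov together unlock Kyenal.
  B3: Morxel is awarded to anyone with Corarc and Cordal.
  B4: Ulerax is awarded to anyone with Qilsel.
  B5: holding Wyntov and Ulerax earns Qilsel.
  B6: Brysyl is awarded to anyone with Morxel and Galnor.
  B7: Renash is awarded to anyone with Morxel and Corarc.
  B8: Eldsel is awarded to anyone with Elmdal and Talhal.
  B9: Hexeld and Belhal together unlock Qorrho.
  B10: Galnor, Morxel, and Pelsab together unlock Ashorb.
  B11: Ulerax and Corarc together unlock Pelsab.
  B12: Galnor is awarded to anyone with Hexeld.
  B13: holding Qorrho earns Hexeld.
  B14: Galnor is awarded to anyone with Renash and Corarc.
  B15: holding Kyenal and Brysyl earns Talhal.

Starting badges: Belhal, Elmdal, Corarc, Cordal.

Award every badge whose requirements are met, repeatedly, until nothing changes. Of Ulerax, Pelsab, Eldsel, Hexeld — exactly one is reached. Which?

With Corarc and Cordal, Morxel is earned (B3).
With Morxel and Corarc, Renash is earned (B7).
With Renash and Corarc, Galnor is earned (B14).
With Renash and Galnor, Wyntov is earned (B1).
With Morxel and Galnor, Brysyl is earned (B6).
With Brysyl and Wyntov, Kyenal is earned (B2).
With Kyenal and Brysyl, Talhal is earned (B15).
With Elmdal and Talhal, Eldsel is earned (B8).
Ulerax would need Qilsel (B4), but Qilsel is never earned. Pelsab would need Ulerax and Corarc (B11), but Ulerax is never earned. Hexeld would need Qorrho (B13), but Qorrho is never earned.

Eldsel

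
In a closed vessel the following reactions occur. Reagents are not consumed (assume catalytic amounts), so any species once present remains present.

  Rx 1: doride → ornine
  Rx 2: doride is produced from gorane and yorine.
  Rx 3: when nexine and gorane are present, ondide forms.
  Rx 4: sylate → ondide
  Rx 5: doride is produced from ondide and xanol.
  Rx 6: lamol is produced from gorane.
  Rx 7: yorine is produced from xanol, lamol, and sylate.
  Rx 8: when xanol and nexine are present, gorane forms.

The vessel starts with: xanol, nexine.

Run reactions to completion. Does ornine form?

Yes

xanol and nexine present → gorane forms (Rx 8).
nexine and gorane present → ondide forms (Rx 3).
ondide and xanol present → doride forms (Rx 5).
doride present → ornine forms (Rx 1).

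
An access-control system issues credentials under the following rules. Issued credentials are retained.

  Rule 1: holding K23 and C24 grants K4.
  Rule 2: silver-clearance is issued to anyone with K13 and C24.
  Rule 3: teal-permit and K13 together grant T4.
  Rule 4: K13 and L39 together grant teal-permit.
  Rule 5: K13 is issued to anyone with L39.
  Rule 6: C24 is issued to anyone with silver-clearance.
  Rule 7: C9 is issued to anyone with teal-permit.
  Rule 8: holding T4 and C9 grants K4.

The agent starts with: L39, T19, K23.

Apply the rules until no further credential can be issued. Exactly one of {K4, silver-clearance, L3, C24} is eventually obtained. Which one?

K4

Holding L39 grants K13 (Rule 5).
Holding K13 and L39 grants teal-permit (Rule 4).
Holding teal-permit and K13 grants T4 (Rule 3).
Holding teal-permit grants C9 (Rule 7).
Holding T4 and C9 grants K4 (Rule 8).
C24 would need silver-clearance (Rule 6), but silver-clearance is never granted. silver-clearance would need K13 and C24 (Rule 2), but C24 is never granted. No rule produces L3, and it is not given.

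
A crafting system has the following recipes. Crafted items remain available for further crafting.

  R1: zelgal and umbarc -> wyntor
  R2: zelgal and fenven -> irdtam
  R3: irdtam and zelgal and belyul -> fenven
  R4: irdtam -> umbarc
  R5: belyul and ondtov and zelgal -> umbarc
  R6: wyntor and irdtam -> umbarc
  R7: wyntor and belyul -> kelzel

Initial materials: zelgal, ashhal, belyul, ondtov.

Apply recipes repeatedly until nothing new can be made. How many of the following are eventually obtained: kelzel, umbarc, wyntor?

3

belyul and ondtov and zelgal -> umbarc (R5).
Using R1, zelgal and umbarc make wyntor.
Using R7, wyntor and belyul make kelzel.
kelzel: reached.
umbarc: reached.
wyntor: reached.
All 3 are reached.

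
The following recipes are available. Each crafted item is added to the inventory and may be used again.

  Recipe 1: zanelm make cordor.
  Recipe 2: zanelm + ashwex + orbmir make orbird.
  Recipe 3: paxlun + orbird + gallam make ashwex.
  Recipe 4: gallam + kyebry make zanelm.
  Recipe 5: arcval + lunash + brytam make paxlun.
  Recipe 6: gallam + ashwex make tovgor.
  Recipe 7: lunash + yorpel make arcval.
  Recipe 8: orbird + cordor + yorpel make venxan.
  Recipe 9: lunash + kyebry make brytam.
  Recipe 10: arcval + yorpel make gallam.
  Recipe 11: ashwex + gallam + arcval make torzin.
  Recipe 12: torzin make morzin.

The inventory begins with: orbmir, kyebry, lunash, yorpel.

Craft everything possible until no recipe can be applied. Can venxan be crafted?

venxan would need orbird, cordor, and yorpel (Recipe 8), but orbird is never obtained.

No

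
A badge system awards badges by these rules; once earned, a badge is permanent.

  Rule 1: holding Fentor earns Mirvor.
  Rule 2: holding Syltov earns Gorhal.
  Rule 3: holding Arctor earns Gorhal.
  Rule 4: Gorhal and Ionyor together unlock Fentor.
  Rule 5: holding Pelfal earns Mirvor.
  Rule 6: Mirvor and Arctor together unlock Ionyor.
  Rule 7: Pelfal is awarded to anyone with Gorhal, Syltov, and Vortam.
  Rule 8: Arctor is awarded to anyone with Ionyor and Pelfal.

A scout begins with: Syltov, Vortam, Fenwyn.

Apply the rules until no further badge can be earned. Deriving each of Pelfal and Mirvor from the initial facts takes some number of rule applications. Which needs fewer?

Pelfal: With Syltov, Gorhal is earned (Rule 2). With Gorhal, Syltov, and Vortam, Pelfal is earned (Rule 7). [2 rule applications]
Mirvor: With Syltov, Gorhal is earned (Rule 2). With Gorhal, Syltov, and Vortam, Pelfal is earned (Rule 7). With Pelfal, Mirvor is earned (Rule 5). [3 rule applications]
Pelfal needs fewer.

Pelfal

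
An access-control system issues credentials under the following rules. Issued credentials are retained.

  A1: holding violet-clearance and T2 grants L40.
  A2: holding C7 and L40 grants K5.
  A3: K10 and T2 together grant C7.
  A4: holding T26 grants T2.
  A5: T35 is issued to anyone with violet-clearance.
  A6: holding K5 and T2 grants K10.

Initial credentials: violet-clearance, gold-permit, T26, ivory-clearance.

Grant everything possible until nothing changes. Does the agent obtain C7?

C7 would need K10 and T2 (A3), but K10 is never granted.

No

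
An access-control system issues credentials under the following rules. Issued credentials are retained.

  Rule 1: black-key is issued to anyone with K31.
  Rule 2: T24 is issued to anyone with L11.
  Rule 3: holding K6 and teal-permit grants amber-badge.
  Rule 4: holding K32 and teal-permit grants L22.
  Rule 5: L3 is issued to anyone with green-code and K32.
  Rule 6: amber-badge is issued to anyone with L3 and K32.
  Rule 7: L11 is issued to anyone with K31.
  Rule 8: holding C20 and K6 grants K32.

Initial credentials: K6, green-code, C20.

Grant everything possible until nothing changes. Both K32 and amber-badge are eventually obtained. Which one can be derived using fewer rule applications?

K32

K32: Holding C20 and K6 grants K32 (Rule 8). [1 rule application]
amber-badge: Holding C20 and K6 grants K32 (Rule 8). Holding green-code and K32 grants L3 (Rule 5). Holding L3 and K32 grants amber-badge (Rule 6). [3 rule applications]
K32 needs fewer.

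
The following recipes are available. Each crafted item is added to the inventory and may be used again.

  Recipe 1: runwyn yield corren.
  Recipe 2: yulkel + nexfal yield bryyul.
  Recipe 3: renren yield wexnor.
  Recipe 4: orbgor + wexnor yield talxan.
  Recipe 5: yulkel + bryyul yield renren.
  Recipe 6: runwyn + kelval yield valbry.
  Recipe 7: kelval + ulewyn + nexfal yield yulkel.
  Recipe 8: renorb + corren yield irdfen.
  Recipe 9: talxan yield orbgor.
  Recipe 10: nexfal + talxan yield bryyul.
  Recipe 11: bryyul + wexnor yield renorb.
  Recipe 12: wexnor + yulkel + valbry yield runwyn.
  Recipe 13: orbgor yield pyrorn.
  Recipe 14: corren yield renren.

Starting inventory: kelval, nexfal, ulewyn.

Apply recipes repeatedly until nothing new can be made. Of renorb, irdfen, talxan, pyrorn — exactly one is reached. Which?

Using Recipe 7, kelval, ulewyn, and nexfal make yulkel.
Using Recipe 2, yulkel and nexfal make bryyul.
yulkel + bryyul → renren (Recipe 5).
renren → wexnor (Recipe 3).
Using Recipe 11, bryyul and wexnor make renorb.
irdfen would need renorb and corren (Recipe 8), but corren is never obtained. talxan would need orbgor and wexnor (Recipe 4), but orbgor is never obtained. pyrorn would need orbgor (Recipe 13), but orbgor is never obtained.

renorb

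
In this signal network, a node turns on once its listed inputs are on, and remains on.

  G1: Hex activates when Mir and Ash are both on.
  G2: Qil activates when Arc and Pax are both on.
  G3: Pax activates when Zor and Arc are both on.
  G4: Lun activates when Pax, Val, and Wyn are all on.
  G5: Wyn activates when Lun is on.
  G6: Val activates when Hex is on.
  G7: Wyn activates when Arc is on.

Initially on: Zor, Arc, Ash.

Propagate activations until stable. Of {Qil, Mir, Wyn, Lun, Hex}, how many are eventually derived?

G3: Zor and Arc on → Pax on.
Arc is on, so Wyn activates (G7).
G2: Arc and Pax on → Qil on.
Qil: reached.
No rule produces Mir, and it is not given.
Wyn: reached.
Lun would need Pax, Val, and Wyn (G4), but Val never turns on.
Hex would need Mir and Ash (G1), but Mir never turns on.
Reached: Qil and Wyn — 2 of the 5.

2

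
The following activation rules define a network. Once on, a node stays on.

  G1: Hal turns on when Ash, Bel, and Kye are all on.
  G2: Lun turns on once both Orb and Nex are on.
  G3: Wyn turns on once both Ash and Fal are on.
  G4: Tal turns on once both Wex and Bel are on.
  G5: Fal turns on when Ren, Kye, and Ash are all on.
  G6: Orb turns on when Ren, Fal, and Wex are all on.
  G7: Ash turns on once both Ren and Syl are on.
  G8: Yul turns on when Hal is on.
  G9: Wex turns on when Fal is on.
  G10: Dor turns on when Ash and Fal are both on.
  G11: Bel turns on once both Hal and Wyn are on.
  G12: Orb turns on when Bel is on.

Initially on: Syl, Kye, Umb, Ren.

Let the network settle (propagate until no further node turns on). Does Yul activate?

No

Yul would need Hal (G8), but Hal never turns on.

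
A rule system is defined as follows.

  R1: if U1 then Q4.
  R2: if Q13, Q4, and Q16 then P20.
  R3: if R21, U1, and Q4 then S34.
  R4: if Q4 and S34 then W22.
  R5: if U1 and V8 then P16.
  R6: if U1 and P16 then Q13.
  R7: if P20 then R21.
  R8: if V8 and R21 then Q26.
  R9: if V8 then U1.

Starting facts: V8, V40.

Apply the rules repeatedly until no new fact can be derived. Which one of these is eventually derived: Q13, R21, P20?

Q13

From V8, R9 gives U1.
U1 and V8 hold, so P16 follows (R5).
From U1 and P16, R6 gives Q13.
P20 would need Q13, Q4, and Q16 (R2), but Q16 is never established. R21 would need P20 (R7), but P20 is never established.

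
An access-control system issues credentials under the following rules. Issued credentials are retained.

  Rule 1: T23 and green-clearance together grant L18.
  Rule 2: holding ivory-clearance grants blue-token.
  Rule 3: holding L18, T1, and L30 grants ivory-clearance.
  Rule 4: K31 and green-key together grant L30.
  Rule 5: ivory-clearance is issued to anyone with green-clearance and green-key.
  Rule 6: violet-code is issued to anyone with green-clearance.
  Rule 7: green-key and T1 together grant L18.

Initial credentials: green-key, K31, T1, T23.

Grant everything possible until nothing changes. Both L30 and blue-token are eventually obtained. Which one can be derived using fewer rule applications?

L30

L30: Holding K31 and green-key grants L30 (Rule 4). [1 rule application]
blue-token: Holding K31 and green-key grants L30 (Rule 4). Holding green-key and T1 grants L18 (Rule 7). Holding L18, T1, and L30 grants ivory-clearance (Rule 3). Holding ivory-clearance grants blue-token (Rule 2). [4 rule applications]
L30 needs fewer.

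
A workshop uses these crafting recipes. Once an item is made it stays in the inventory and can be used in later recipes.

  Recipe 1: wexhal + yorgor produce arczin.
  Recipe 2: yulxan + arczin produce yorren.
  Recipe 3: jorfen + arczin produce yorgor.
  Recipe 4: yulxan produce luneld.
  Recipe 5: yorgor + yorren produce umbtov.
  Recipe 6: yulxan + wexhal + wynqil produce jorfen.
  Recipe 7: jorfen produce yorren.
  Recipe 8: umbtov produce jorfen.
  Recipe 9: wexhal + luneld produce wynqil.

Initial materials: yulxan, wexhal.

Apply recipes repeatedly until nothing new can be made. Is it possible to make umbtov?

No

umbtov would need yorgor and yorren (Recipe 5), but yorgor is never obtained.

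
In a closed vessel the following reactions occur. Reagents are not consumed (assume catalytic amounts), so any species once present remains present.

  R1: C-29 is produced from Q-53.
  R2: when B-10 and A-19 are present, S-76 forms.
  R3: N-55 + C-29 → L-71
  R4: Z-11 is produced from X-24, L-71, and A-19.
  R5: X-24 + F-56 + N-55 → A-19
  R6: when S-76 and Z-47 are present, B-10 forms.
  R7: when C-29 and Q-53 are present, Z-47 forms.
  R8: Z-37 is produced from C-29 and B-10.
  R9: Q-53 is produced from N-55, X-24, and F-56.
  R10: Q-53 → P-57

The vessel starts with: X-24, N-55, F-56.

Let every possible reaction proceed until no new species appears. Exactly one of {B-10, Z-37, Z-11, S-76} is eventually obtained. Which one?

Z-11

N-55, X-24, and F-56 present → Q-53 forms (R9).
X-24, F-56, and N-55 present → A-19 forms (R5).
Q-53 present → C-29 forms (R1).
N-55 and C-29 present → L-71 forms (R3).
X-24, L-71, and A-19 present → Z-11 forms (R4).
S-76 would need B-10 and A-19 (R2), but B-10 never forms. Z-37 would need C-29 and B-10 (R8), but B-10 never forms. B-10 would need S-76 and Z-47 (R6), but S-76 never forms.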